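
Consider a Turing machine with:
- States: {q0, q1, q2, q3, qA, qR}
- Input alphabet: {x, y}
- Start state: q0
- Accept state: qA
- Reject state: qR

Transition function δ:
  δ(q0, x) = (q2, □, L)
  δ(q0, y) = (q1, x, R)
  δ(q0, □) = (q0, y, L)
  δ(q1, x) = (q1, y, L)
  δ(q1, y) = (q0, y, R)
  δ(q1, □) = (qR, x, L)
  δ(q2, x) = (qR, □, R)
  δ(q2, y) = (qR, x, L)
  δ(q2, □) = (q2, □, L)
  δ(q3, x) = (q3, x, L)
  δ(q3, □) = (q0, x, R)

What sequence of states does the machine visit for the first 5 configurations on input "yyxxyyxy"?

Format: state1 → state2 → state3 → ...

Execution trace:
Initial: [q0]yyxxyyxy
Step 1: δ(q0, y) = (q1, x, R) → x[q1]yxxyyxy
Step 2: δ(q1, y) = (q0, y, R) → xy[q0]xxyyxy
Step 3: δ(q0, x) = (q2, □, L) → x[q2]y□xyyxy
Step 4: δ(q2, y) = (qR, x, L) → [qR]xx□xyyxy

The machine reaches the reject state qR and halts.

State sequence: q0 → q1 → q0 → q2 → qR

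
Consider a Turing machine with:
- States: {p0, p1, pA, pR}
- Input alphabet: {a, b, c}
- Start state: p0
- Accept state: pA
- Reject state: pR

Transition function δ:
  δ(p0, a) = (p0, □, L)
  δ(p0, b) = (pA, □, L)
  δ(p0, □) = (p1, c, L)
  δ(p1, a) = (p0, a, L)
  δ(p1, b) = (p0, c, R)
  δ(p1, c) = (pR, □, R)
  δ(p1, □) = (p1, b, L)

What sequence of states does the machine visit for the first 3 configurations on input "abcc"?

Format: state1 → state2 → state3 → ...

Execution trace:
Initial: [p0]abcc
Step 1: δ(p0, a) = (p0, □, L) → [p0]□□bcc
Step 2: δ(p0, □) = (p1, c, L) → [p1]□c□bcc

State sequence: p0 → p0 → p1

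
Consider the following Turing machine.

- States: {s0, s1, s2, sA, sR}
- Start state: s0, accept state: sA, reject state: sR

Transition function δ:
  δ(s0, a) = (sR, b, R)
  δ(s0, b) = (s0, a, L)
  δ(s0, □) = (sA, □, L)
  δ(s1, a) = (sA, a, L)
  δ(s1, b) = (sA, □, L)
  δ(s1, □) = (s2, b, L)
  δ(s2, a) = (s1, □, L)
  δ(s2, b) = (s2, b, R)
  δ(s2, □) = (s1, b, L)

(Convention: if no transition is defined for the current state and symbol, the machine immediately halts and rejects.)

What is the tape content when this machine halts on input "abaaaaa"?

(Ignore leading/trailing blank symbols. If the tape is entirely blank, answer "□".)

Execution trace:
Initial: [s0]abaaaaa
Step 1: δ(s0, a) = (sR, b, R) → b[sR]baaaaa

The machine reaches the reject state sR and halts.

Final tape (ignoring leading/trailing blanks): bbaaaaa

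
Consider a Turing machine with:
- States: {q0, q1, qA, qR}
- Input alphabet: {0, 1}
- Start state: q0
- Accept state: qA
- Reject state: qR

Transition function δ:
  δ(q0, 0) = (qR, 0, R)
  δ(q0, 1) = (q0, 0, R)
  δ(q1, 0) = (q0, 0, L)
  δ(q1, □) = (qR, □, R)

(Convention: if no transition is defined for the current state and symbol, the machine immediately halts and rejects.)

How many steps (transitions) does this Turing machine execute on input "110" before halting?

Execution trace:
Initial: [q0]110
Step 1: δ(q0, 1) = (q0, 0, R) → 0[q0]10
Step 2: δ(q0, 1) = (q0, 0, R) → 00[q0]0
Step 3: δ(q0, 0) = (qR, 0, R) → 000[qR]□

The machine reaches the reject state qR and halts.

The machine executed 3 steps before halting.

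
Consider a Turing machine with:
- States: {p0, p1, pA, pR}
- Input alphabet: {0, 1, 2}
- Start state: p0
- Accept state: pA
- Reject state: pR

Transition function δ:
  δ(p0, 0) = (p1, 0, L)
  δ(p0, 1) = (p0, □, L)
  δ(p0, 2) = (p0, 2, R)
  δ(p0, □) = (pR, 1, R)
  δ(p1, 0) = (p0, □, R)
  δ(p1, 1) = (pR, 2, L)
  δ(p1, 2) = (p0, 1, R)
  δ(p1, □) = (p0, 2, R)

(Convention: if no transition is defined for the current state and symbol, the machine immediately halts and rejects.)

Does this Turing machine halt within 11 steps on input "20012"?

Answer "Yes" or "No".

Execution trace:
Initial: [p0]20012
Step 1: δ(p0, 2) = (p0, 2, R) → 2[p0]0012
Step 2: δ(p0, 0) = (p1, 0, L) → [p1]20012
Step 3: δ(p1, 2) = (p0, 1, R) → 1[p0]0012
Step 4: δ(p0, 0) = (p1, 0, L) → [p1]10012
Step 5: δ(p1, 1) = (pR, 2, L) → [pR]□20012

The machine reaches the reject state pR and halts.
The machine halted after 5 steps (within the 11-step bound).

Answer: Yes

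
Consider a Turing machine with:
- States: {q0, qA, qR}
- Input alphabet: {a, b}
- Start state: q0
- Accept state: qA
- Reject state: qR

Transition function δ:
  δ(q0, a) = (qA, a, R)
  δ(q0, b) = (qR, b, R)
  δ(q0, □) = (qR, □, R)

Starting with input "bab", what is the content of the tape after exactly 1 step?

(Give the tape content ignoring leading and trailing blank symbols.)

Execution trace:
Initial: [q0]bab
Step 1: δ(q0, b) = (qR, b, R) → b[qR]ab

The machine reaches the reject state qR and halts.

After 1 step, the tape (ignoring leading/trailing blanks) is: bab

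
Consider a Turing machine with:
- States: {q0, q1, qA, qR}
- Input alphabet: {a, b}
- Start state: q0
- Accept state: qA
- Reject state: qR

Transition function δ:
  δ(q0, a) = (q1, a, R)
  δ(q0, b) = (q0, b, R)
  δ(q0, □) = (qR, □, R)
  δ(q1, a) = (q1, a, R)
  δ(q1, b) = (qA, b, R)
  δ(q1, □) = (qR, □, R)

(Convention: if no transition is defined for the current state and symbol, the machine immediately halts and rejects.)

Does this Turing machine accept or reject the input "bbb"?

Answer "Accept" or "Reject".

Execution trace:
Initial: [q0]bbb
Step 1: δ(q0, b) = (q0, b, R) → b[q0]bb
Step 2: δ(q0, b) = (q0, b, R) → bb[q0]b
Step 3: δ(q0, b) = (q0, b, R) → bbb[q0]□
Step 4: δ(q0, □) = (qR, □, R) → bbb□[qR]□

The machine reaches the reject state qR and halts.

Answer: Reject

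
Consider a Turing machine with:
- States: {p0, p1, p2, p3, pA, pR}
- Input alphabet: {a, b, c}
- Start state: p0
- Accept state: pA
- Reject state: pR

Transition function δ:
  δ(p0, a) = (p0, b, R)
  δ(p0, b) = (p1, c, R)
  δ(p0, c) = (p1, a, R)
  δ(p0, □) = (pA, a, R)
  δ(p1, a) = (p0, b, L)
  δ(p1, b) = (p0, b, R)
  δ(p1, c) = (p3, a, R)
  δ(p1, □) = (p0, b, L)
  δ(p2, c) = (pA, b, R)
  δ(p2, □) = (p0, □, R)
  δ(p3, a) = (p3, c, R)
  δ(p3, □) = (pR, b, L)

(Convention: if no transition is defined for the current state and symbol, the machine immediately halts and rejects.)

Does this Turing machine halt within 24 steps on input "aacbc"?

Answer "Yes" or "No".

Execution trace:
Initial: [p0]aacbc
Step 1: δ(p0, a) = (p0, b, R) → b[p0]acbc
Step 2: δ(p0, a) = (p0, b, R) → bb[p0]cbc
Step 3: δ(p0, c) = (p1, a, R) → bba[p1]bc
Step 4: δ(p1, b) = (p0, b, R) → bbab[p0]c
Step 5: δ(p0, c) = (p1, a, R) → bbaba[p1]□
Step 6: δ(p1, □) = (p0, b, L) → bbab[p0]ab
Step 7: δ(p0, a) = (p0, b, R) → bbabb[p0]b
Step 8: δ(p0, b) = (p1, c, R) → bbabbc[p1]□
Step 9: δ(p1, □) = (p0, b, L) → bbabb[p0]cb
Step 10: δ(p0, c) = (p1, a, R) → bbabba[p1]b
Step 11: δ(p1, b) = (p0, b, R) → bbabbab[p0]□
Step 12: δ(p0, □) = (pA, a, R) → bbabbaba[pA]□

The machine reaches the accept state pA and halts.
The machine halted after 12 steps (within the 24-step bound).

Answer: Yes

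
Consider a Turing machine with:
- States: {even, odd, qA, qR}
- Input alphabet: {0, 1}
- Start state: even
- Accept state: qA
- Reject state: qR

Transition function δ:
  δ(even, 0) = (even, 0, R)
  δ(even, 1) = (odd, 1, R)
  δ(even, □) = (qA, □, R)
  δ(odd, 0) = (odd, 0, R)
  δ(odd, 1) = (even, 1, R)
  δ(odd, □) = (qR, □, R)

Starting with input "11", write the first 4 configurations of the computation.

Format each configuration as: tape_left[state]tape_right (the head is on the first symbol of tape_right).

Transitions applied:
Step 1: δ(even, 1) = (odd, 1, R)
Step 2: δ(odd, 1) = (even, 1, R)
Step 3: δ(even, □) = (qA, □, R)

The first 4 configurations are:
[even]11 ⊢ 1[odd]1 ⊢ 11[even]□ ⊢ 11□[qA]□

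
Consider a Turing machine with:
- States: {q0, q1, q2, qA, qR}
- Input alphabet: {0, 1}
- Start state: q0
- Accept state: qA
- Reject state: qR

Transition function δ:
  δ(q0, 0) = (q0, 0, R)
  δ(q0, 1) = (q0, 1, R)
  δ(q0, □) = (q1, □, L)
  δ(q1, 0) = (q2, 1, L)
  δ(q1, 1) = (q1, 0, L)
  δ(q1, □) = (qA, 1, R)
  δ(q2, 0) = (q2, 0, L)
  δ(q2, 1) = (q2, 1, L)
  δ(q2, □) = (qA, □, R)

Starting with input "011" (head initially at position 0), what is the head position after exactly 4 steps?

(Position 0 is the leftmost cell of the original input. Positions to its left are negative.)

Execution trace (head position shown):
Step 0: [q0]011  (head at position 0)
Step 1: move right → 0[q0]11  (head at position 1)
Step 2: move right → 01[q0]1  (head at position 2)
Step 3: move right → 011[q0]□  (head at position 3)
Step 4: move left → 01[q1]1□  (head at position 2)

After 4 steps, the head is at position 2.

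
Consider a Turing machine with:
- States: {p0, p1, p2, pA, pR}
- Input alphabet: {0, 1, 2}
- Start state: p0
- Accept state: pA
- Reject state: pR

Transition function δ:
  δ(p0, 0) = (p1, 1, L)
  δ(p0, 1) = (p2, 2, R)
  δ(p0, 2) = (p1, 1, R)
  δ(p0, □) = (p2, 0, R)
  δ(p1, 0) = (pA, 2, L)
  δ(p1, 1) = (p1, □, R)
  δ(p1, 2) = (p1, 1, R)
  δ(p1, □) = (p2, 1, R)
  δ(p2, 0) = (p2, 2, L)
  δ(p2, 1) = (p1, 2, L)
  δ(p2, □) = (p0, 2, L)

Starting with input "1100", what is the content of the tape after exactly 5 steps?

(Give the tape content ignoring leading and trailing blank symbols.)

Execution trace:
Initial: [p0]1100
Step 1: δ(p0, 1) = (p2, 2, R) → 2[p2]100
Step 2: δ(p2, 1) = (p1, 2, L) → [p1]2200
Step 3: δ(p1, 2) = (p1, 1, R) → 1[p1]200
Step 4: δ(p1, 2) = (p1, 1, R) → 11[p1]00
Step 5: δ(p1, 0) = (pA, 2, L) → 1[pA]120

The machine reaches the accept state pA and halts.

After 5 steps, the tape (ignoring leading/trailing blanks) is: 1120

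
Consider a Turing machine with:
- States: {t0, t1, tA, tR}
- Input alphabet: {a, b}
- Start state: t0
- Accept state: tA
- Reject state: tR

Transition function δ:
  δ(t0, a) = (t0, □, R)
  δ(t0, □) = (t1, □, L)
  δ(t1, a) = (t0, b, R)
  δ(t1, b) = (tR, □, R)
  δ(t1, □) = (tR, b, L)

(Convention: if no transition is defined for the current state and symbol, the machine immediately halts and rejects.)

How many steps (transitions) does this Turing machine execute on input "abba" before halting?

Execution trace:
Initial: [t0]abba
Step 1: δ(t0, a) = (t0, □, R) → □[t0]bba

No transition is defined for δ(t0, b). By convention the machine halts and rejects.

The machine executed 1 step before halting.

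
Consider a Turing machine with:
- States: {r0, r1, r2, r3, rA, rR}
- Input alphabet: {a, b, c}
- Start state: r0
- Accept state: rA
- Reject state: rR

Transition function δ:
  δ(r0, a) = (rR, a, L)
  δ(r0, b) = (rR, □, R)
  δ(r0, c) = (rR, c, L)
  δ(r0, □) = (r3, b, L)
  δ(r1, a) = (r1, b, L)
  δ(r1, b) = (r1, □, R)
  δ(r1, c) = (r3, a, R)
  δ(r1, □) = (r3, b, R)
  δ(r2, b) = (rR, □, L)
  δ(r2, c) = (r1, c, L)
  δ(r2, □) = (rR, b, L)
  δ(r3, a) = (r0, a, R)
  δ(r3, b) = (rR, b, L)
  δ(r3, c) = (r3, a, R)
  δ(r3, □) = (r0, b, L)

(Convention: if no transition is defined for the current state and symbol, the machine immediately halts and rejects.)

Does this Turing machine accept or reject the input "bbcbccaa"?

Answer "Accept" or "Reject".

Execution trace:
Initial: [r0]bbcbccaa
Step 1: δ(r0, b) = (rR, □, R) → □[rR]bcbccaa

The machine reaches the reject state rR and halts.

Answer: Reject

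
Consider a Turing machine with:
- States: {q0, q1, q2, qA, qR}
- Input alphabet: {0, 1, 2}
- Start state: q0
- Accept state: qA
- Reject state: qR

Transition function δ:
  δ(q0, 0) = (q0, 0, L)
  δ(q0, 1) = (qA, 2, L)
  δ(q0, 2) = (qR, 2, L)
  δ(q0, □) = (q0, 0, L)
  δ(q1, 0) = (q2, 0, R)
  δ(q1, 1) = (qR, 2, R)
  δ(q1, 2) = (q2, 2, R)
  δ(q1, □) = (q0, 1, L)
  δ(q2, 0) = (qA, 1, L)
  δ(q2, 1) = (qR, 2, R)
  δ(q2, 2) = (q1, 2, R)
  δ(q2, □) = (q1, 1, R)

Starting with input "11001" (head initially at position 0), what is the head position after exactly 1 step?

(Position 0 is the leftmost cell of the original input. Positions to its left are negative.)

Execution trace (head position shown):
Step 0: [q0]11001  (head at position 0)
Step 1: move left → [qA]□21001  (head at position -1)

After 1 step, the head is at position -1.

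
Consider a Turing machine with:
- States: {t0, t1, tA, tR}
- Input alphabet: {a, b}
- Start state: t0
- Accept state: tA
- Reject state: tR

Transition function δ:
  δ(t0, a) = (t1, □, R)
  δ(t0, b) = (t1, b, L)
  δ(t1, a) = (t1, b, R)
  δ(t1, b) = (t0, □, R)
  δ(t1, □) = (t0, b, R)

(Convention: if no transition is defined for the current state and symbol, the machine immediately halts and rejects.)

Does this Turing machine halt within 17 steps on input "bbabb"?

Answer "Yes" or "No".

Execution trace:
Initial: [t0]bbabb
Step 1: δ(t0, b) = (t1, b, L) → [t1]□bbabb
Step 2: δ(t1, □) = (t0, b, R) → b[t0]bbabb
Step 3: δ(t0, b) = (t1, b, L) → [t1]bbbabb
Step 4: δ(t1, b) = (t0, □, R) → □[t0]bbabb
Step 5: δ(t0, b) = (t1, b, L) → [t1]□bbabb
Step 6: δ(t1, □) = (t0, b, R) → b[t0]bbabb
Step 7: δ(t0, b) = (t1, b, L) → [t1]bbbabb
Step 8: δ(t1, b) = (t0, □, R) → □[t0]bbabb
Step 9: δ(t0, b) = (t1, b, L) → [t1]□bbabb
Step 10: δ(t1, □) = (t0, b, R) → b[t0]bbabb
Step 11: δ(t0, b) = (t1, b, L) → [t1]bbbabb
Step 12: δ(t1, b) = (t0, □, R) → □[t0]bbabb
Step 13: δ(t0, b) = (t1, b, L) → [t1]□bbabb
Step 14: δ(t1, □) = (t0, b, R) → b[t0]bbabb
Step 15: δ(t0, b) = (t1, b, L) → [t1]bbbabb
Step 16: δ(t1, b) = (t0, □, R) → □[t0]bbabb
Step 17: δ(t0, b) = (t1, b, L) → [t1]□bbabb

The machine has not reached a halting state after 17 steps.
The machine did not halt within the 17-step bound.

Answer: No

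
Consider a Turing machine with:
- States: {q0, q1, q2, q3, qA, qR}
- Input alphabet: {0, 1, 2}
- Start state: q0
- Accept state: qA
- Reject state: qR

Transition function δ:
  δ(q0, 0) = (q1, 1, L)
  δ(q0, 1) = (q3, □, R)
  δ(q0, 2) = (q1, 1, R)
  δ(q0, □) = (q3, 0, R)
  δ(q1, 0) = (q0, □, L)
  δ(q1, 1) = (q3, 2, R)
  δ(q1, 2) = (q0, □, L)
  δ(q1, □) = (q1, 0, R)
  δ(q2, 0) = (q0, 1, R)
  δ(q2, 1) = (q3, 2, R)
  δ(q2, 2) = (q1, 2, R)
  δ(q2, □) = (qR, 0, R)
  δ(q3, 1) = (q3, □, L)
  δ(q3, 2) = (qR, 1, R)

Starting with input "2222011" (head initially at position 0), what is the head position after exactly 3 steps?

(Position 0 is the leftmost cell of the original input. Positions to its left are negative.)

Execution trace (head position shown):
Step 0: [q0]2222011  (head at position 0)
Step 1: move right → 1[q1]222011  (head at position 1)
Step 2: move left → [q0]1□22011  (head at position 0)
Step 3: move right → □[q3]□22011  (head at position 1)

After 3 steps, the head is at position 1.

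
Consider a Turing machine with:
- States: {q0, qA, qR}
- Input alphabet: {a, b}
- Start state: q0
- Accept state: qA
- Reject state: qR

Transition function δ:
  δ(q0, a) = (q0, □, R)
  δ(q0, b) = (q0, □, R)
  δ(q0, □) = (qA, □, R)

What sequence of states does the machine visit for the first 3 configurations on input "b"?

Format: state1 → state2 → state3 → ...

Execution trace:
Initial: [q0]b
Step 1: δ(q0, b) = (q0, □, R) → □[q0]□
Step 2: δ(q0, □) = (qA, □, R) → □□[qA]□

The machine reaches the accept state qA and halts.

State sequence: q0 → q0 → qA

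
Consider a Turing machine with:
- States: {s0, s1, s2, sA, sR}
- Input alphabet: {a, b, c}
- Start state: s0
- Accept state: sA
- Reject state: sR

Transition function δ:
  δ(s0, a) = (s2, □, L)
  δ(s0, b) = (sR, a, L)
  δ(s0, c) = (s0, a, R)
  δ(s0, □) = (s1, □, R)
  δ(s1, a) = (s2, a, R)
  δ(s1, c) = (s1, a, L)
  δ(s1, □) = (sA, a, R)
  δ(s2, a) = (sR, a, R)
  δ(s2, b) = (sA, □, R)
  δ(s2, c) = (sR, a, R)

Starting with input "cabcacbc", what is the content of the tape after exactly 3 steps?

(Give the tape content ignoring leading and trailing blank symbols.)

Execution trace:
Initial: [s0]cabcacbc
Step 1: δ(s0, c) = (s0, a, R) → a[s0]abcacbc
Step 2: δ(s0, a) = (s2, □, L) → [s2]a□bcacbc
Step 3: δ(s2, a) = (sR, a, R) → a[sR]□bcacbc

The machine reaches the reject state sR and halts.

After 3 steps, the tape (ignoring leading/trailing blanks) is: a□bcacbc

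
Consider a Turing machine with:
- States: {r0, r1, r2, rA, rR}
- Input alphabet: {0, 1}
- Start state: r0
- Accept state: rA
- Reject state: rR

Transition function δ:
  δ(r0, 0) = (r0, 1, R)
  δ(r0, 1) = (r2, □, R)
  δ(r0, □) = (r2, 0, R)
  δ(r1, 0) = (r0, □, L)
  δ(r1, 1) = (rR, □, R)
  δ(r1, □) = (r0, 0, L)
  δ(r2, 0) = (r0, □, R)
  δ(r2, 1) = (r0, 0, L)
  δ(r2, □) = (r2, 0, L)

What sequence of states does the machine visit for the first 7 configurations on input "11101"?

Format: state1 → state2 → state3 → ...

Execution trace:
Initial: [r0]11101
Step 1: δ(r0, 1) = (r2, □, R) → □[r2]1101
Step 2: δ(r2, 1) = (r0, 0, L) → [r0]□0101
Step 3: δ(r0, □) = (r2, 0, R) → 0[r2]0101
Step 4: δ(r2, 0) = (r0, □, R) → 0□[r0]101
Step 5: δ(r0, 1) = (r2, □, R) → 0□□[r2]01
Step 6: δ(r2, 0) = (r0, □, R) → 0□□□[r0]1

State sequence: r0 → r2 → r0 → r2 → r0 → r2 → r0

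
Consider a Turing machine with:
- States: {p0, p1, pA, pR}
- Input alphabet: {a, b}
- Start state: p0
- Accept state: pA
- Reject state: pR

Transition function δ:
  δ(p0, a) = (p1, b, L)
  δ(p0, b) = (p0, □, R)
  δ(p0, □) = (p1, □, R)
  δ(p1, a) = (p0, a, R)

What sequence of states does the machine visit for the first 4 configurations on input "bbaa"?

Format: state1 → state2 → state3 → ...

Execution trace:
Initial: [p0]bbaa
Step 1: δ(p0, b) = (p0, □, R) → □[p0]baa
Step 2: δ(p0, b) = (p0, □, R) → □□[p0]aa
Step 3: δ(p0, a) = (p1, b, L) → □[p1]□ba

No transition is defined for δ(p1, □). By convention the machine halts and rejects.

State sequence: p0 → p0 → p0 → p1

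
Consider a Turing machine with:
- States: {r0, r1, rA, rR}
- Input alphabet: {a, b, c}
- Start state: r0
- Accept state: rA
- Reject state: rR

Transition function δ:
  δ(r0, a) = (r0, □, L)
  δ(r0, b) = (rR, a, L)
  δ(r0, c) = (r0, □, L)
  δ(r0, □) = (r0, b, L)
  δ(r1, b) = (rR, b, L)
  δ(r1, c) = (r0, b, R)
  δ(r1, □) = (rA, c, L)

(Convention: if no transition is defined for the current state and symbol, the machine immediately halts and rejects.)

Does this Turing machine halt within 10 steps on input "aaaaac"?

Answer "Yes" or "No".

Execution trace:
Initial: [r0]aaaaac
Step 1: δ(r0, a) = (r0, □, L) → [r0]□□aaaac
Step 2: δ(r0, □) = (r0, b, L) → [r0]□b□aaaac
Step 3: δ(r0, □) = (r0, b, L) → [r0]□bb□aaaac
Step 4: δ(r0, □) = (r0, b, L) → [r0]□bbb□aaaac
Step 5: δ(r0, □) = (r0, b, L) → [r0]□bbbb□aaaac
Step 6: δ(r0, □) = (r0, b, L) → [r0]□bbbbb□aaaac
Step 7: δ(r0, □) = (r0, b, L) → [r0]□bbbbbb□aaaac
Step 8: δ(r0, □) = (r0, b, L) → [r0]□bbbbbbb□aaaac
Step 9: δ(r0, □) = (r0, b, L) → [r0]□bbbbbbbb□aaaac
Step 10: δ(r0, □) = (r0, b, L) → [r0]□bbbbbbbbb□aaaac

The machine has not reached a halting state after 10 steps.
The machine did not halt within the 10-step bound.

Answer: No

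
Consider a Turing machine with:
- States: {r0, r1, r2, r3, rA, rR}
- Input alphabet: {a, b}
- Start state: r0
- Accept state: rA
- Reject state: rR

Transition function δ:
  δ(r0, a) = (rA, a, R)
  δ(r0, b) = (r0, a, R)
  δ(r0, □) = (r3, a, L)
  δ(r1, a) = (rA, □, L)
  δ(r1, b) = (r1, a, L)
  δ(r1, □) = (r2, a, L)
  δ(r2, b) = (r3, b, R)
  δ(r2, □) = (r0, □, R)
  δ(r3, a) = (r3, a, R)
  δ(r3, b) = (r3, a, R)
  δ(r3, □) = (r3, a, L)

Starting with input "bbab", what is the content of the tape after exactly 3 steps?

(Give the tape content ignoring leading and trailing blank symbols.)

Execution trace:
Initial: [r0]bbab
Step 1: δ(r0, b) = (r0, a, R) → a[r0]bab
Step 2: δ(r0, b) = (r0, a, R) → aa[r0]ab
Step 3: δ(r0, a) = (rA, a, R) → aaa[rA]b

The machine reaches the accept state rA and halts.

After 3 steps, the tape (ignoring leading/trailing blanks) is: aaab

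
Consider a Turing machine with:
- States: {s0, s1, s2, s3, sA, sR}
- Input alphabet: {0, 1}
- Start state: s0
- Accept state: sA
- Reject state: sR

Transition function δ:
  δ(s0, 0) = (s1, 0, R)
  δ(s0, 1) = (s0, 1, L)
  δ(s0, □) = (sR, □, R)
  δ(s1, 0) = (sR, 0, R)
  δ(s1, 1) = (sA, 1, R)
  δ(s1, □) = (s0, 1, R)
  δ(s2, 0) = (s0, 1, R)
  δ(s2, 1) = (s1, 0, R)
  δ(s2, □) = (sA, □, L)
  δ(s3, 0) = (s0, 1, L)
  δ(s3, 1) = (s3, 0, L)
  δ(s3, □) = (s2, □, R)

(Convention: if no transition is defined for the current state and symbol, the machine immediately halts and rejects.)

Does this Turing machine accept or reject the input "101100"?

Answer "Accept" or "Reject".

Execution trace:
Initial: [s0]101100
Step 1: δ(s0, 1) = (s0, 1, L) → [s0]□101100
Step 2: δ(s0, □) = (sR, □, R) → □[sR]101100

The machine reaches the reject state sR and halts.

Answer: Reject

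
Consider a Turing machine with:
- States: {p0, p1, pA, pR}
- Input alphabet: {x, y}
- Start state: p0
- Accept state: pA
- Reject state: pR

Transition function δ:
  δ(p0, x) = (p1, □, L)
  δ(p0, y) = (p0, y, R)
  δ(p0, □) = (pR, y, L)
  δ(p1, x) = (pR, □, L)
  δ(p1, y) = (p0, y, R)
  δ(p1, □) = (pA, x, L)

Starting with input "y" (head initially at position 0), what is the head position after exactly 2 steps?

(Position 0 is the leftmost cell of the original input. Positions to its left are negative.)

Execution trace (head position shown):
Step 0: [p0]y  (head at position 0)
Step 1: move right → y[p0]□  (head at position 1)
Step 2: move left → [pR]yy  (head at position 0)

After 2 steps, the head is at position 0.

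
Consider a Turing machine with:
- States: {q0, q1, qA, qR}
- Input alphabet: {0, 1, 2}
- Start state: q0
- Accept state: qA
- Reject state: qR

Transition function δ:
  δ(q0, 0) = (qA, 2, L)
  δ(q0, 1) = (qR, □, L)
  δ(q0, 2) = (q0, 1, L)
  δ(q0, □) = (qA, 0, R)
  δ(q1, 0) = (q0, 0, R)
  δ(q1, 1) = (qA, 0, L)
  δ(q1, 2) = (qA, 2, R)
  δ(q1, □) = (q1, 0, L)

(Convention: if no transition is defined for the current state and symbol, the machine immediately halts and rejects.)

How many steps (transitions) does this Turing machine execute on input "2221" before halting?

Execution trace:
Initial: [q0]2221
Step 1: δ(q0, 2) = (q0, 1, L) → [q0]□1221
Step 2: δ(q0, □) = (qA, 0, R) → 0[qA]1221

The machine reaches the accept state qA and halts.

The machine executed 2 steps before halting.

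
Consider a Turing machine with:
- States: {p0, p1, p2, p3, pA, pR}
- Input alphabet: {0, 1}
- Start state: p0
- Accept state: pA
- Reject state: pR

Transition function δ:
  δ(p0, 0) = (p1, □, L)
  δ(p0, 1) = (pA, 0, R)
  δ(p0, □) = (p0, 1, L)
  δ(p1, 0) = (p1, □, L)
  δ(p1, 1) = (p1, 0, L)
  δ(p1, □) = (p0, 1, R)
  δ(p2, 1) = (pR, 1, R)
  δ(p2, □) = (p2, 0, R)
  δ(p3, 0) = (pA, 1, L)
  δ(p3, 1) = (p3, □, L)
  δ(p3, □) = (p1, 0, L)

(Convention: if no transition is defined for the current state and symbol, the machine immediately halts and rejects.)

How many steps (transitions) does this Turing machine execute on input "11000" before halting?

Execution trace:
Initial: [p0]11000
Step 1: δ(p0, 1) = (pA, 0, R) → 0[pA]1000

The machine reaches the accept state pA and halts.

The machine executed 1 step before halting.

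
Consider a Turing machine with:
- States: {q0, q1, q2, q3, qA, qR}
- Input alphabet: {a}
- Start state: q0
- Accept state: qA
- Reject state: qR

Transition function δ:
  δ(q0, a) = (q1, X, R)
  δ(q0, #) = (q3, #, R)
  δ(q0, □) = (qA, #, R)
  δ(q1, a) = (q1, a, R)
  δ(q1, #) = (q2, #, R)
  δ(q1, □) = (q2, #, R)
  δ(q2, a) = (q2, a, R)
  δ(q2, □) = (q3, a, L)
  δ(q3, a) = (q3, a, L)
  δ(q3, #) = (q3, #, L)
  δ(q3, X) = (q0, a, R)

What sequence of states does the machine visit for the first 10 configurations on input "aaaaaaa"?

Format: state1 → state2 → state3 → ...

Execution trace:
Initial: [q0]aaaaaaa
Step 1: δ(q0, a) = (q1, X, R) → X[q1]aaaaaa
Step 2: δ(q1, a) = (q1, a, R) → Xa[q1]aaaaa
Step 3: δ(q1, a) = (q1, a, R) → Xaa[q1]aaaa
Step 4: δ(q1, a) = (q1, a, R) → Xaaa[q1]aaa
Step 5: δ(q1, a) = (q1, a, R) → Xaaaa[q1]aa
Step 6: δ(q1, a) = (q1, a, R) → Xaaaaa[q1]a
Step 7: δ(q1, a) = (q1, a, R) → Xaaaaaa[q1]□
Step 8: δ(q1, □) = (q2, #, R) → Xaaaaaa#[q2]□
Step 9: δ(q2, □) = (q3, a, L) → Xaaaaaa[q3]#a

State sequence: q0 → q1 → q1 → q1 → q1 → q1 → q1 → q1 → q2 → q3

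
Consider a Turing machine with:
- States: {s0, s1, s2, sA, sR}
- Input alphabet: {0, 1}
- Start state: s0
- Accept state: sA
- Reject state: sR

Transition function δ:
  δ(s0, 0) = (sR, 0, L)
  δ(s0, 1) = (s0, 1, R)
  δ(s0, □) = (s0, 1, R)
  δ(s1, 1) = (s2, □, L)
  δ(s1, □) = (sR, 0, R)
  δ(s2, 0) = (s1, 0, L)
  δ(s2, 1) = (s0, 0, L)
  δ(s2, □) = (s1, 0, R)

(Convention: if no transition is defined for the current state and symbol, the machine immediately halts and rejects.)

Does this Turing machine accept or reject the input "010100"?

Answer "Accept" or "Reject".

Execution trace:
Initial: [s0]010100
Step 1: δ(s0, 0) = (sR, 0, L) → [sR]□010100

The machine reaches the reject state sR and halts.

Answer: Reject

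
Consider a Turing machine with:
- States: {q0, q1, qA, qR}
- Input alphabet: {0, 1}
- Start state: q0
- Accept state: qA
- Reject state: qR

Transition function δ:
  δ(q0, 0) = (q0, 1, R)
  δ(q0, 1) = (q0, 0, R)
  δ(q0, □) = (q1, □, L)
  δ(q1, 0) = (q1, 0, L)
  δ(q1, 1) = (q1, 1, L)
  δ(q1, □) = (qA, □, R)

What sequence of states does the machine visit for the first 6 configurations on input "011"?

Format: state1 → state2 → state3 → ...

Execution trace:
Initial: [q0]011
Step 1: δ(q0, 0) = (q0, 1, R) → 1[q0]11
Step 2: δ(q0, 1) = (q0, 0, R) → 10[q0]1
Step 3: δ(q0, 1) = (q0, 0, R) → 100[q0]□
Step 4: δ(q0, □) = (q1, □, L) → 10[q1]0□
Step 5: δ(q1, 0) = (q1, 0, L) → 1[q1]00□

State sequence: q0 → q0 → q0 → q0 → q1 → q1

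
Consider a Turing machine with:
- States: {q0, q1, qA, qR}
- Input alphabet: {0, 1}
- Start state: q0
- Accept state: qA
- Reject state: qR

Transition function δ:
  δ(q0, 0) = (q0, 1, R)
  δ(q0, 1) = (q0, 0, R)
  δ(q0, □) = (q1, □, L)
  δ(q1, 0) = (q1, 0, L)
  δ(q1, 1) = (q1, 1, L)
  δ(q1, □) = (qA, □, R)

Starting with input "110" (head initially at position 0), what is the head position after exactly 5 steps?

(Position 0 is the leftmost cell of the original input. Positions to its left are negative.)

Execution trace (head position shown):
Step 0: [q0]110  (head at position 0)
Step 1: move right → 0[q0]10  (head at position 1)
Step 2: move right → 00[q0]0  (head at position 2)
Step 3: move right → 001[q0]□  (head at position 3)
Step 4: move left → 00[q1]1□  (head at position 2)
Step 5: move left → 0[q1]01□  (head at position 1)

After 5 steps, the head is at position 1.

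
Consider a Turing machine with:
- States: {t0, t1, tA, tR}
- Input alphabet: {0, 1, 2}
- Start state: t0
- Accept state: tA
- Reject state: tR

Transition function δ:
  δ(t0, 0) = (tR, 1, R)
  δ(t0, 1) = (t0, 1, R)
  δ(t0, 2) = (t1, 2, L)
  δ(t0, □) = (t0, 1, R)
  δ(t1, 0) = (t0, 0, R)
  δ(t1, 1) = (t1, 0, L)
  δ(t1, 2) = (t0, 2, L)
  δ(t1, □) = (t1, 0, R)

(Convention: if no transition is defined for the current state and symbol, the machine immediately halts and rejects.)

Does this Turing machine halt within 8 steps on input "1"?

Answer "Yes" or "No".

Execution trace:
Initial: [t0]1
Step 1: δ(t0, 1) = (t0, 1, R) → 1[t0]□
Step 2: δ(t0, □) = (t0, 1, R) → 11[t0]□
Step 3: δ(t0, □) = (t0, 1, R) → 111[t0]□
Step 4: δ(t0, □) = (t0, 1, R) → 1111[t0]□
Step 5: δ(t0, □) = (t0, 1, R) → 11111[t0]□
Step 6: δ(t0, □) = (t0, 1, R) → 111111[t0]□
Step 7: δ(t0, □) = (t0, 1, R) → 1111111[t0]□
Step 8: δ(t0, □) = (t0, 1, R) → 11111111[t0]□

The machine has not reached a halting state after 8 steps.
The machine did not halt within the 8-step bound.

Answer: No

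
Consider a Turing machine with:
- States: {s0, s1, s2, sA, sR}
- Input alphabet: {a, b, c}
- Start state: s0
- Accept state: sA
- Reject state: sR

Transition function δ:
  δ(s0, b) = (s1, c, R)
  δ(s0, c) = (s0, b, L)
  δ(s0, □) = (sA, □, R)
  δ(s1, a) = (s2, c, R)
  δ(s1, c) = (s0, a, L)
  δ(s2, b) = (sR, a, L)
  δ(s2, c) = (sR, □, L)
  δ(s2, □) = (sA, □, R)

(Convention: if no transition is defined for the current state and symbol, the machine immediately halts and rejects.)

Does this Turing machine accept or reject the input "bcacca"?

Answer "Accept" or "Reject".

Execution trace:
Initial: [s0]bcacca
Step 1: δ(s0, b) = (s1, c, R) → c[s1]cacca
Step 2: δ(s1, c) = (s0, a, L) → [s0]caacca
Step 3: δ(s0, c) = (s0, b, L) → [s0]□baacca
Step 4: δ(s0, □) = (sA, □, R) → □[sA]baacca

The machine reaches the accept state sA and halts.

Answer: Accept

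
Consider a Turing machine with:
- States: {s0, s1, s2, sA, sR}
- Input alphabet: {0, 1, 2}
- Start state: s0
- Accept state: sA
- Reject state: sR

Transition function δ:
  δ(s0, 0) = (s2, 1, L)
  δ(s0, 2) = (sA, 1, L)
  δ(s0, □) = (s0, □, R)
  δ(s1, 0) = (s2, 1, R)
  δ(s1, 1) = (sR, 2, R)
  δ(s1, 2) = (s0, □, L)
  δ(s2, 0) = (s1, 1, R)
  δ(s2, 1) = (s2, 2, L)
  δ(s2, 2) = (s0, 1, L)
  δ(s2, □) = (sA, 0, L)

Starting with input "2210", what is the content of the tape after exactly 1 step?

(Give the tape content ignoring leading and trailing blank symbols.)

Execution trace:
Initial: [s0]2210
Step 1: δ(s0, 2) = (sA, 1, L) → [sA]□1210

The machine reaches the accept state sA and halts.

After 1 step, the tape (ignoring leading/trailing blanks) is: 1210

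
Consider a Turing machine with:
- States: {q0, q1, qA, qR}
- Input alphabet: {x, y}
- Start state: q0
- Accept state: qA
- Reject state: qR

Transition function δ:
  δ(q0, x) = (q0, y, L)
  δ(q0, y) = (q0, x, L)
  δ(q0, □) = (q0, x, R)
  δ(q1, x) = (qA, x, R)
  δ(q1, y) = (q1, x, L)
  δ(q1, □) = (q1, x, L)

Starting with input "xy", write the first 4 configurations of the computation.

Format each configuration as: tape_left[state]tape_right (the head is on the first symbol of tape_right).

Transitions applied:
Step 1: δ(q0, x) = (q0, y, L)
Step 2: δ(q0, □) = (q0, x, R)
Step 3: δ(q0, y) = (q0, x, L)

The first 4 configurations are:
[q0]xy ⊢ [q0]□yy ⊢ x[q0]yy ⊢ [q0]xxy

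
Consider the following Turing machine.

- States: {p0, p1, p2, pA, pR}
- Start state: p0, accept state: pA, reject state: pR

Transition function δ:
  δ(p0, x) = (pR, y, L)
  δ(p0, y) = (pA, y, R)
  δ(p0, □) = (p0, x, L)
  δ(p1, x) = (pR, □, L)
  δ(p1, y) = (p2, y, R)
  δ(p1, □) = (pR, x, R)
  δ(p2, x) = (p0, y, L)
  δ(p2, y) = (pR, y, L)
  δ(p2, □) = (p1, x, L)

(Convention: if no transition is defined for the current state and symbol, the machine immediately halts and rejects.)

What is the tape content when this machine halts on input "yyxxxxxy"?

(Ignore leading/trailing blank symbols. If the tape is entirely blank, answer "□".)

Execution trace:
Initial: [p0]yyxxxxxy
Step 1: δ(p0, y) = (pA, y, R) → y[pA]yxxxxxy

The machine reaches the accept state pA and halts.

Final tape (ignoring leading/trailing blanks): yyxxxxxy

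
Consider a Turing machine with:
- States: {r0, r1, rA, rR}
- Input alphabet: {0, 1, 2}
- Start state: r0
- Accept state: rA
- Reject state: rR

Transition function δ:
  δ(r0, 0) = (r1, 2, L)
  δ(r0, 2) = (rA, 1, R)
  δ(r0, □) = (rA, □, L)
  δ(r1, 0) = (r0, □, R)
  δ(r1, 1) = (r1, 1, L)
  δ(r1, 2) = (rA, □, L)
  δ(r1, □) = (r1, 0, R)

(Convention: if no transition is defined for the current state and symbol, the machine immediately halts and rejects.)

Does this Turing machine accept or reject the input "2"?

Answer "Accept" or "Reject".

Execution trace:
Initial: [r0]2
Step 1: δ(r0, 2) = (rA, 1, R) → 1[rA]□

The machine reaches the accept state rA and halts.

Answer: Accept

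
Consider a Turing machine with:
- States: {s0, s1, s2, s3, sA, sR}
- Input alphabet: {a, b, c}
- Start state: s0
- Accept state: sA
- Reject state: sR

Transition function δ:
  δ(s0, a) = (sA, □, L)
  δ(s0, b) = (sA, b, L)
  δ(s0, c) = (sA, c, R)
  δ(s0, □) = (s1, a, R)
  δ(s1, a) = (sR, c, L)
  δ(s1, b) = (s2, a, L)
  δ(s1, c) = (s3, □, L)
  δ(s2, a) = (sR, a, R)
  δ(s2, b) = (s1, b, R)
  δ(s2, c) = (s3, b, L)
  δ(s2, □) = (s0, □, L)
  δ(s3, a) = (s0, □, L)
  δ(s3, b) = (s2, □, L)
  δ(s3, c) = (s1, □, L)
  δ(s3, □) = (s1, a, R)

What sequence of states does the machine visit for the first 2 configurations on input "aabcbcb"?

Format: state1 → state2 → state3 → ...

Execution trace:
Initial: [s0]aabcbcb
Step 1: δ(s0, a) = (sA, □, L) → [sA]□□abcbcb

The machine reaches the accept state sA and halts.

State sequence: s0 → sA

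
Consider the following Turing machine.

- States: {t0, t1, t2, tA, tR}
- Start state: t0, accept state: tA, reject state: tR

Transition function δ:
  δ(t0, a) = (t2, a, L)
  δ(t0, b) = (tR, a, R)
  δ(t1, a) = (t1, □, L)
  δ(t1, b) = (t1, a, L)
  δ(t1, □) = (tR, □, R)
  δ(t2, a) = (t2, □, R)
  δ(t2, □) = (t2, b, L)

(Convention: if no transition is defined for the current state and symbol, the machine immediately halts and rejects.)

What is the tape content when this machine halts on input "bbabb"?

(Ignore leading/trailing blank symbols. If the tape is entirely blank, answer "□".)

Execution trace:
Initial: [t0]bbabb
Step 1: δ(t0, b) = (tR, a, R) → a[tR]babb

The machine reaches the reject state tR and halts.

Final tape (ignoring leading/trailing blanks): ababb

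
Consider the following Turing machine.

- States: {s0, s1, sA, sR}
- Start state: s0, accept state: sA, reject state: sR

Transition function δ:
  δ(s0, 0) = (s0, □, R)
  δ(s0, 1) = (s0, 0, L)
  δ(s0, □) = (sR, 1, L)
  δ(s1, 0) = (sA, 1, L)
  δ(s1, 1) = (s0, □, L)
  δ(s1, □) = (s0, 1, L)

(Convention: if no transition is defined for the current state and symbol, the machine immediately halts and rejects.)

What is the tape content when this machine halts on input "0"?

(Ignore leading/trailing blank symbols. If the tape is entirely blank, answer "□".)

Execution trace:
Initial: [s0]0
Step 1: δ(s0, 0) = (s0, □, R) → □[s0]□
Step 2: δ(s0, □) = (sR, 1, L) → [sR]□1

The machine reaches the reject state sR and halts.

Final tape (ignoring leading/trailing blanks): 1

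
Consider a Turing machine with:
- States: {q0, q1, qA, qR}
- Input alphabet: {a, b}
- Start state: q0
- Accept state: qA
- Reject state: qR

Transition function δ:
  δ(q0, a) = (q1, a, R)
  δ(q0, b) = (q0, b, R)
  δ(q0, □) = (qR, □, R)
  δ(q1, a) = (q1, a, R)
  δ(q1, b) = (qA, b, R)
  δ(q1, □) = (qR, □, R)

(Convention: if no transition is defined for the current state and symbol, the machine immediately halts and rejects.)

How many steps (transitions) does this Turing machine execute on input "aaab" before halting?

Execution trace:
Initial: [q0]aaab
Step 1: δ(q0, a) = (q1, a, R) → a[q1]aab
Step 2: δ(q1, a) = (q1, a, R) → aa[q1]ab
Step 3: δ(q1, a) = (q1, a, R) → aaa[q1]b
Step 4: δ(q1, b) = (qA, b, R) → aaab[qA]□

The machine reaches the accept state qA and halts.

The machine executed 4 steps before halting.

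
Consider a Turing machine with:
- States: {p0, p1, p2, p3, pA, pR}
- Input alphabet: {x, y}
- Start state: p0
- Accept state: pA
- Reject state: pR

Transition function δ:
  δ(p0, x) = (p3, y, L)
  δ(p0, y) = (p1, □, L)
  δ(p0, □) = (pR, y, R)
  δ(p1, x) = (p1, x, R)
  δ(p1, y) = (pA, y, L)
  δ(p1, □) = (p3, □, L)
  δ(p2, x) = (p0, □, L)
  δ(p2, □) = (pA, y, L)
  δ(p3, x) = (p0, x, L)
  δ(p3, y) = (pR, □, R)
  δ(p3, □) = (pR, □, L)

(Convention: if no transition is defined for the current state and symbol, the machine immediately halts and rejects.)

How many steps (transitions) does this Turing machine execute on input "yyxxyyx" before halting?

Execution trace:
Initial: [p0]yyxxyyx
Step 1: δ(p0, y) = (p1, □, L) → [p1]□□yxxyyx
Step 2: δ(p1, □) = (p3, □, L) → [p3]□□□yxxyyx
Step 3: δ(p3, □) = (pR, □, L) → [pR]□□□□yxxyyx

The machine reaches the reject state pR and halts.

The machine executed 3 steps before halting.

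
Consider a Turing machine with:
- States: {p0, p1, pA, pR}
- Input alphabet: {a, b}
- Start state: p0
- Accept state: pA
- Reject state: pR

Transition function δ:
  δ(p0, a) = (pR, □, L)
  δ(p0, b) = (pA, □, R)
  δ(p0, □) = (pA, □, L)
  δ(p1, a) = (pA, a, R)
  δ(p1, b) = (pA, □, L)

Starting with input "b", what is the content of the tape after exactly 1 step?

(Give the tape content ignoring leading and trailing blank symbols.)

Execution trace:
Initial: [p0]b
Step 1: δ(p0, b) = (pA, □, R) → □[pA]□

The machine reaches the accept state pA and halts.

After 1 step, the tape (ignoring leading/trailing blanks) is: □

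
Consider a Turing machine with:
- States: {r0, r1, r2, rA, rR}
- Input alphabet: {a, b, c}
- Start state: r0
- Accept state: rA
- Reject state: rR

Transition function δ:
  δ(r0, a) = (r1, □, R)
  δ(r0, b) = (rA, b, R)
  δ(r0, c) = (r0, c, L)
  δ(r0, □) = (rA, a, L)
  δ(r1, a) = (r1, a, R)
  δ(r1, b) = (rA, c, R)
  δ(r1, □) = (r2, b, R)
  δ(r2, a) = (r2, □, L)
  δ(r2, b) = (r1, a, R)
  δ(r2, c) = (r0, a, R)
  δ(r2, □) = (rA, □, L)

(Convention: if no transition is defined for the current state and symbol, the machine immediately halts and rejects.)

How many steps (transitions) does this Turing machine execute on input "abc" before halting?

Execution trace:
Initial: [r0]abc
Step 1: δ(r0, a) = (r1, □, R) → □[r1]bc
Step 2: δ(r1, b) = (rA, c, R) → □c[rA]c

The machine reaches the accept state rA and halts.

The machine executed 2 steps before halting.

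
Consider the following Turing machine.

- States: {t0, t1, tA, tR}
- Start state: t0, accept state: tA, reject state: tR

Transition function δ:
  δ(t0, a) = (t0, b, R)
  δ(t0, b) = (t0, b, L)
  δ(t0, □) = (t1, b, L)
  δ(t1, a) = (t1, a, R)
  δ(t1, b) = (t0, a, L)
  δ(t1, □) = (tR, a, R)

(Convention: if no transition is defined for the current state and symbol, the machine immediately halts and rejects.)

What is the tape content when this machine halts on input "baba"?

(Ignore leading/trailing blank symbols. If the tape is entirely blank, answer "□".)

Execution trace:
Initial: [t0]baba
Step 1: δ(t0, b) = (t0, b, L) → [t0]□baba
Step 2: δ(t0, □) = (t1, b, L) → [t1]□bbaba
Step 3: δ(t1, □) = (tR, a, R) → a[tR]bbaba

The machine reaches the reject state tR and halts.

Final tape (ignoring leading/trailing blanks): abbaba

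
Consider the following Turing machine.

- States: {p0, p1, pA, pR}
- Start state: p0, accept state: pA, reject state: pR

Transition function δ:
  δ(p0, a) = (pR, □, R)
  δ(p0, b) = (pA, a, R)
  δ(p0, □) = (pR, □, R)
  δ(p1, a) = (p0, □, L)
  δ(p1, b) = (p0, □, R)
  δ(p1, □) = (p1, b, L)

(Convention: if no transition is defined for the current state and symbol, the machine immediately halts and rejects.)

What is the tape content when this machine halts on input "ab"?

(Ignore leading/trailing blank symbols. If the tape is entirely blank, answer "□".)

Execution trace:
Initial: [p0]ab
Step 1: δ(p0, a) = (pR, □, R) → □[pR]b

The machine reaches the reject state pR and halts.

Final tape (ignoring leading/trailing blanks): b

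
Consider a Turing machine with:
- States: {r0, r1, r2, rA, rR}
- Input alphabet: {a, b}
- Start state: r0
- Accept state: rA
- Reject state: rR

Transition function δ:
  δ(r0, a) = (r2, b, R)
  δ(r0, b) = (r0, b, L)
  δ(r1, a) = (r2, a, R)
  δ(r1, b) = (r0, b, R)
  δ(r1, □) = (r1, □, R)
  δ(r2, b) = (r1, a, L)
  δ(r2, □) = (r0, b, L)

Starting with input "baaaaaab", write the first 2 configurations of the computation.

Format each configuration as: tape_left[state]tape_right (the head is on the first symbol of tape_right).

Transitions applied:
Step 1: δ(r0, b) = (r0, b, L)

The first 2 configurations are:
[r0]baaaaaab ⊢ [r0]□baaaaaab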